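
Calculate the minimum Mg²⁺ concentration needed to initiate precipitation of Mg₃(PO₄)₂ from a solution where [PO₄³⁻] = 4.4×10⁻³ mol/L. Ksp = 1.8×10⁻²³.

The threshold for precipitation is Q = Ksp.
Mg₃(PO₄)₂(s) ⇌ 3 Mg²⁺(aq) + 2 PO₄³⁻(aq)
Ksp = [Mg²⁺]^3[PO₄³⁻]^2 = [Mg²⁺]^3(4.4×10⁻³)^2
[Mg²⁺]^3 = 1.8×10⁻²³ / (4.4×10⁻³)^2 = 9.3×10⁻¹⁹
[Mg²⁺] = 9.8×10⁻⁷ mol/L

9.8×10⁻⁷ M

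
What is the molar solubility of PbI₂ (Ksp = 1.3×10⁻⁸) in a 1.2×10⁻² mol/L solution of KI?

9.0×10⁻⁵ M

PbI₂(s) ⇌ Pb²⁺(aq) + 2 I⁻(aq)
Let s be the solubility of PbI₂ here. The common ion gives [I⁻] ≈ 1.2×10⁻² mol/L, and [Pb²⁺] = s.
Ksp = [Pb²⁺][I⁻]^2 = s(1.2×10⁻²)^2
s = 1.3×10⁻⁸ / (1.2×10⁻²)^2 = 9.0×10⁻⁵
s = 9.0×10⁻⁵ mol/L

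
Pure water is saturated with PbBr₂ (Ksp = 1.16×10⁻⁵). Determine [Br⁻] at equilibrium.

PbBr₂(s) ⇌ Pb²⁺(aq) + 2 Br⁻(aq)
With molar solubility s: [Pb²⁺] = s, [Br⁻] = 2s.
Ksp = [Pb²⁺][Br⁻]^2 = s · (2s)^2 = 4s^3 = 1.16×10⁻⁵
s = 1.43×10⁻² mol L⁻¹
[Br⁻] = 2s = 2.85×10⁻² mol L⁻¹

2.85×10⁻² M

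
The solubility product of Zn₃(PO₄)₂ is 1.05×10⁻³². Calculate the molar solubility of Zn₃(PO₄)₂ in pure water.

1.58×10⁻⁷ M

Zn₃(PO₄)₂(s) ⇌ 3 Zn²⁺(aq) + 2 PO₄³⁻(aq)
Let s be the molar solubility. Then [Zn²⁺] = 3s and [PO₄³⁻] = 2s.
Ksp = [Zn²⁺]^3[PO₄³⁻]^2 = (3s)^3 · (2s)^2 = 108s^5
108s^5 = 1.05×10⁻³²  ⇒  s^5 = 9.72×10⁻³⁵
Taking the 5th root, s = 1.58×10⁻⁷ mol L⁻¹.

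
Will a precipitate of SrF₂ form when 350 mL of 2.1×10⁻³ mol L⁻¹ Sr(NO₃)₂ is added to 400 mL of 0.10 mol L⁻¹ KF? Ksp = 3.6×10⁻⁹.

After mixing, V = 350 mL + 400 mL = 750 mL.
[Sr²⁺] = (2.1×10⁻³)(350)/750 = 9.8×10⁻⁴ mol L⁻¹
[F⁻] = (0.10)(400)/750 = 5.3×10⁻² mol L⁻¹
Q = [Sr²⁺][F⁻]^2 = 2.8×10⁻⁶
Since Q (2.8×10⁻⁶) exceeds Ksp (3.6×10⁻⁹), SrF₂ will precipitate.

Yes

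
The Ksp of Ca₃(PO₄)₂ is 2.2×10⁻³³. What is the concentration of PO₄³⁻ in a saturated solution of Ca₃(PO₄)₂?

Ca₃(PO₄)₂(s) ⇌ 3 Ca²⁺(aq) + 2 PO₄³⁻(aq)
For each mole of Ca₃(PO₄)₂ that dissolves per liter, [Ca²⁺] = 3s and [PO₄³⁻] = 2s; let s denote this solubility.
Ksp = [Ca²⁺]^3[PO₄³⁻]^2 = (3s)^3 · (2s)^2 = 108s^5 = 2.2×10⁻³³
s = 1.2×10⁻⁷ M
[PO₄³⁻] = 2s = 2.3×10⁻⁷ M

2.3×10⁻⁷ M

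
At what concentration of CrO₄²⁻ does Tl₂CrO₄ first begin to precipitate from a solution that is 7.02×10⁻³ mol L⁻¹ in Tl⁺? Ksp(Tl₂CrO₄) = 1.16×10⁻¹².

2.35×10⁻⁸ M

Precipitation of each salt begins when its ion product equals Ksp.
Tl₂CrO₄(s) ⇌ 2 Tl⁺(aq) + CrO₄²⁻(aq)
Ksp = [Tl⁺]^2[CrO₄²⁻] = [CrO₄²⁻](7.02×10⁻³)^2
[CrO₄²⁻] = 1.16×10⁻¹² / (7.02×10⁻³)^2 = 2.35×10⁻⁸
[CrO₄²⁻] = 2.35×10⁻⁸ mol L⁻¹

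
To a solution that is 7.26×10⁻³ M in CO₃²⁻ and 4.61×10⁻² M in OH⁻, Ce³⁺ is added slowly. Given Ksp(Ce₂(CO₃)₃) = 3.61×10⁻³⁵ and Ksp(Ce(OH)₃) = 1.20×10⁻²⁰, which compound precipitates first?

Ce(OH)₃

The threshold for precipitation is Q = Ksp.
For Ce₂(CO₃)₃: [Ce³⁺] = (Ksp/[CO₃²⁻]^3)^(1/2) = 9.71×10⁻¹⁵ M
For Ce(OH)₃: [Ce³⁺] = (Ksp/[OH⁻]^3) = 1.22×10⁻¹⁶ M
Ce(OH)₃ requires the lower [Ce³⁺], so it precipitates first.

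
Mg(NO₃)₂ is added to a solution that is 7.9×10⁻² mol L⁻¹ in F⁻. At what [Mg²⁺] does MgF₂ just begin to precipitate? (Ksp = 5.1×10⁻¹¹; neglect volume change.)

Precipitation begins when Q = Ksp.
MgF₂(s) ⇌ Mg²⁺(aq) + 2 F⁻(aq)
Ksp = [Mg²⁺][F⁻]^2 = [Mg²⁺](7.9×10⁻²)^2
[Mg²⁺] = 5.1×10⁻¹¹ / (7.9×10⁻²)^2 = 8.2×10⁻⁹
[Mg²⁺] = 8.2×10⁻⁹ mol L⁻¹

8.2×10⁻⁹ M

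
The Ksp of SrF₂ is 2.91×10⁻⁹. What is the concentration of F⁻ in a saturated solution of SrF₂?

1.80×10⁻³ M

SrF₂(s) ⇌ Sr²⁺(aq) + 2 F⁻(aq)
Let s be the molar solubility. Then [Sr²⁺] = s and [F⁻] = 2s.
Ksp = [Sr²⁺][F⁻]^2 = s · (2s)^2 = 4s^3 = 2.91×10⁻⁹
s = 8.99×10⁻⁴ mol L⁻¹
[F⁻] = 2s = 1.80×10⁻³ mol L⁻¹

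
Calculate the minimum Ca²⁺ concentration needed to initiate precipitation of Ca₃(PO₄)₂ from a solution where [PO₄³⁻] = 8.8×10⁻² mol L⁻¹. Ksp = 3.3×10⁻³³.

7.5×10⁻¹¹ M

Each salt precipitates once Q = Ksp for that salt.
Ca₃(PO₄)₂(s) ⇌ 3 Ca²⁺(aq) + 2 PO₄³⁻(aq)
Ksp = [Ca²⁺]^3[PO₄³⁻]^2 = [Ca²⁺]^3(8.8×10⁻²)^2
[Ca²⁺]^3 = 3.3×10⁻³³ / (8.8×10⁻²)^2 = 4.3×10⁻³¹
[Ca²⁺] = 7.5×10⁻¹¹ mol L⁻¹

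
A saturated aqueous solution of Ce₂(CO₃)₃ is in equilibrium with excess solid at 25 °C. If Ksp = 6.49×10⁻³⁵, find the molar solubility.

5.70×10⁻⁸ M

Ce₂(CO₃)₃(s) ⇌ 2 Ce³⁺(aq) + 3 CO₃²⁻(aq)
With molar solubility s: [Ce³⁺] = 2s, [CO₃²⁻] = 3s.
Ksp = [Ce³⁺]^2[CO₃²⁻]^3 = (2s)^2 · (3s)^3 = 108s^5
108s^5 = 6.49×10⁻³⁵  ⇒  s^5 = 6.01×10⁻³⁷
Taking the 5th root, s = 5.70×10⁻⁸ M.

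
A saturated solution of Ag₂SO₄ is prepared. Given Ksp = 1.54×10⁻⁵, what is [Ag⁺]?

3.13×10⁻² M

Ag₂SO₄(s) ⇌ 2 Ag⁺(aq) + SO₄²⁻(aq)
For each mole of Ag₂SO₄ that dissolves per liter, [Ag⁺] = 2s and [SO₄²⁻] = s; let s denote this solubility.
Ksp = [Ag⁺]^2[SO₄²⁻] = (2s)^2 · s = 4s^3 = 1.54×10⁻⁵
s = 1.57×10⁻² mol/L
[Ag⁺] = 2s = 3.13×10⁻² mol/L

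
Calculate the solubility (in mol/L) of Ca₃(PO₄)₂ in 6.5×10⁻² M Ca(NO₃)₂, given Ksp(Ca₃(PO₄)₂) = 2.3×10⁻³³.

Ca₃(PO₄)₂(s) ⇌ 3 Ca²⁺(aq) + 2 PO₄³⁻(aq)
The solution already contains Ca²⁺ at 6.5×10⁻² M. Let s be the molar solubility of Ca₃(PO₄)₂.
[Ca²⁺] ≈ 6.5×10⁻² M (common ion dominates); [PO₄³⁻] = 2s.
Ksp = [Ca²⁺]^3[PO₄³⁻]^2 = (6.5×10⁻²)^3(2s)^2
(2s)^2 = 2.3×10⁻³³ / (6.5×10⁻²)^3 = 8.4×10⁻³⁰
s = 1.4×10⁻¹⁵ M

1.4×10⁻¹⁵ M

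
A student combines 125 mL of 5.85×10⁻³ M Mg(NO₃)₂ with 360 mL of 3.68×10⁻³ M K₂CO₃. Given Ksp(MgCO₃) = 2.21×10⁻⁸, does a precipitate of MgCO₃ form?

After mixing, V = 125 mL + 360 mL = 485 mL.
[Mg²⁺] = (5.85×10⁻³)(125)/485 = 1.51×10⁻³ M
[CO₃²⁻] = (3.68×10⁻³)(360)/485 = 2.73×10⁻³ M
Q = [Mg²⁺][CO₃²⁻] = 4.12×10⁻⁶
Q = 4.12×10⁻⁶ > Ksp = 2.21×10⁻⁸, so the solution is supersaturated and MgCO₃ precipitates.

Yes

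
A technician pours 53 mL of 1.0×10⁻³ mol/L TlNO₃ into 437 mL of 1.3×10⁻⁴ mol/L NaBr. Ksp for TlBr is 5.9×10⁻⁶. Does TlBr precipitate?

No

After mixing, V = 53 mL + 437 mL = 490 mL.
[Tl⁺] = (1.0×10⁻³)(53)/490 = 1.1×10⁻⁴ mol/L
[Br⁻] = (1.3×10⁻⁴)(437)/490 = 1.2×10⁻⁴ mol/L
Q = [Tl⁺][Br⁻] = 1.3×10⁻⁸
Since Q (1.3×10⁻⁸) is less than Ksp (5.9×10⁻⁶), no TlBr precipitates.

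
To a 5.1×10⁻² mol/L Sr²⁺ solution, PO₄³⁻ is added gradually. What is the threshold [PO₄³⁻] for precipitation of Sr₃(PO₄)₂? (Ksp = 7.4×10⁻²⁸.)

Each salt precipitates once Q = Ksp for that salt.
Sr₃(PO₄)₂(s) ⇌ 3 Sr²⁺(aq) + 2 PO₄³⁻(aq)
Ksp = [Sr²⁺]^3[PO₄³⁻]^2 = [PO₄³⁻]^2(5.1×10⁻²)^3
[PO₄³⁻]^2 = 7.4×10⁻²⁸ / (5.1×10⁻²)^3 = 5.6×10⁻²⁴
[PO₄³⁻] = 2.4×10⁻¹² mol/L

2.4×10⁻¹² M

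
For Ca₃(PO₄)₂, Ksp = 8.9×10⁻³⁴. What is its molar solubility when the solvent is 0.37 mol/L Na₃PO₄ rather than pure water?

6.2×10⁻¹² M

Ca₃(PO₄)₂(s) ⇌ 3 Ca²⁺(aq) + 2 PO₄³⁻(aq)
PO₄³⁻ is already present at 0.37 mol/L. If s mol/L of Ca₃(PO₄)₂ dissolves, [Ca²⁺] = 3s while [PO₄³⁻] ≈ 0.37 mol/L.
Ksp = [Ca²⁺]^3[PO₄³⁻]^2 = (3s)^3(0.37)^2
(3s)^3 = 8.9×10⁻³⁴ / (0.37)^2 = 6.5×10⁻³³
s = 6.2×10⁻¹² mol/L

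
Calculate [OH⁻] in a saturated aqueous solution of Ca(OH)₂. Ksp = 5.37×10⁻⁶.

Ca(OH)₂(s) ⇌ Ca²⁺(aq) + 2 OH⁻(aq)
Call the molar solubility s, so that [Ca²⁺] = s and [OH⁻] = 2s.
Ksp = [Ca²⁺][OH⁻]^2 = s · (2s)^2 = 4s^3 = 5.37×10⁻⁶
s = 1.10×10⁻² mol L⁻¹
[OH⁻] = 2s = 2.21×10⁻² mol L⁻¹

2.21×10⁻² M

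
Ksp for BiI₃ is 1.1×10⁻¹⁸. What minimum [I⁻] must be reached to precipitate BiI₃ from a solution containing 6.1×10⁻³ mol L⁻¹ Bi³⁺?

A salt starts to precipitate once the ion product Q reaches its Ksp.
BiI₃(s) ⇌ Bi³⁺(aq) + 3 I⁻(aq)
Ksp = [Bi³⁺][I⁻]^3 = [I⁻]^3(6.1×10⁻³)
[I⁻]^3 = 1.1×10⁻¹⁸ / (6.1×10⁻³) = 1.8×10⁻¹⁶
[I⁻] = 5.6×10⁻⁶ mol L⁻¹

5.6×10⁻⁶ M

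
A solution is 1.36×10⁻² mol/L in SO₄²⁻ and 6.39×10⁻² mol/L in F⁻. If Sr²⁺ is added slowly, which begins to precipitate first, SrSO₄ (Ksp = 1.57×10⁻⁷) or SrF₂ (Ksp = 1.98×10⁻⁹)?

Precipitation of each salt begins when its ion product equals Ksp.
For SrSO₄: [Sr²⁺] = (Ksp/[SO₄²⁻]) = 1.15×10⁻⁵ mol/L
For SrF₂: [Sr²⁺] = (Ksp/[F⁻]^2) = 4.85×10⁻⁷ mol/L
SrF₂ requires the lower [Sr²⁺], so it precipitates first.

SrF₂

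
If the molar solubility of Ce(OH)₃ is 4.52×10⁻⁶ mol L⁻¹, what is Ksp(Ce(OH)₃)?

Ksp = 1.13×10⁻²⁰

Ce(OH)₃(s) ⇌ Ce³⁺(aq) + 3 OH⁻(aq)
Let s be the molar solubility. Then [Ce³⁺] = s and [OH⁻] = 3s.
Ksp = [Ce³⁺][OH⁻]^3 = s · (3s)^3 = 27s^4
Ksp = 27 × (4.52×10⁻⁶)^4 = 1.13×10⁻²⁰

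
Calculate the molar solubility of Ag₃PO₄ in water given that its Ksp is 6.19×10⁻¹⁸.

Ag₃PO₄(s) ⇌ 3 Ag⁺(aq) + PO₄³⁻(aq)
For each mole of Ag₃PO₄ that dissolves per liter, [Ag⁺] = 3s and [PO₄³⁻] = s; let s denote this solubility.
Ksp = [Ag⁺]^3[PO₄³⁻] = (3s)^3 · s = 27s^4
27s^4 = 6.19×10⁻¹⁸  ⇒  s^4 = 2.29×10⁻¹⁹
s = (2.29×10⁻¹⁹)^(1/4) = 2.19×10⁻⁵ mol L⁻¹

2.19×10⁻⁵ M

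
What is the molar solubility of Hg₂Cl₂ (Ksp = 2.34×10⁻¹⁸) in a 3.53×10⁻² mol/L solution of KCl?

Hg₂Cl₂(s) ⇌ Hg₂²⁺(aq) + 2 Cl⁻(aq)
Let s be the solubility of Hg₂Cl₂ here. The common ion gives [Cl⁻] ≈ 3.53×10⁻² mol/L, and [Hg₂²⁺] = s.
Ksp = [Hg₂²⁺][Cl⁻]^2 = s(3.53×10⁻²)^2
s = 2.34×10⁻¹⁸ / (3.53×10⁻²)^2 = 1.88×10⁻¹⁵
s = 1.88×10⁻¹⁵ mol/L

1.88×10⁻¹⁵ M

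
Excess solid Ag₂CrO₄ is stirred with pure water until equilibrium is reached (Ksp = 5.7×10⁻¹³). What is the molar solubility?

Ag₂CrO₄(s) ⇌ 2 Ag⁺(aq) + CrO₄²⁻(aq)
Let s be the molar solubility. Then [Ag⁺] = 2s and [CrO₄²⁻] = s.
Ksp = [Ag⁺]^2[CrO₄²⁻] = (2s)^2 · s = 4s^3
4s^3 = 5.7×10⁻¹³  ⇒  s^3 = 1.4×10⁻¹³
Taking the 3rd root, s = 5.2×10⁻⁵ M.

5.2×10⁻⁵ M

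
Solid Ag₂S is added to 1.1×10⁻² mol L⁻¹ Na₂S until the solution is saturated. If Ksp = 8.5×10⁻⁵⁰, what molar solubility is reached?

Ag₂S(s) ⇌ 2 Ag⁺(aq) + S²⁻(aq)
S²⁻ is already present at 1.1×10⁻² mol L⁻¹. If s mol/L of Ag₂S dissolves, [Ag⁺] = 2s while [S²⁻] ≈ 1.1×10⁻² mol L⁻¹.
Ksp = [Ag⁺]^2[S²⁻] = (2s)^2(1.1×10⁻²)
(2s)^2 = 8.5×10⁻⁵⁰ / (1.1×10⁻²) = 7.7×10⁻⁴⁸
s = 1.4×10⁻²⁴ mol L⁻¹

1.4×10⁻²⁴ M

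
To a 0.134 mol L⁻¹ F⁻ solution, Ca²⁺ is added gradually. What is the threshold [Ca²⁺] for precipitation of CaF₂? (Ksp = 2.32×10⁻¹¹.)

1.29×10⁻⁹ M

Precipitation begins when Q = Ksp.
CaF₂(s) ⇌ Ca²⁺(aq) + 2 F⁻(aq)
Ksp = [Ca²⁺][F⁻]^2 = [Ca²⁺](0.134)^2
[Ca²⁺] = 2.32×10⁻¹¹ / (0.134)^2 = 1.29×10⁻⁹
[Ca²⁺] = 1.29×10⁻⁹ mol L⁻¹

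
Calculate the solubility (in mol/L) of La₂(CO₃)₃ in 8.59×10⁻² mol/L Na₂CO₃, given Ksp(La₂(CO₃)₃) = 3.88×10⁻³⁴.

La₂(CO₃)₃(s) ⇌ 2 La³⁺(aq) + 3 CO₃²⁻(aq)
Let s be the solubility of La₂(CO₃)₃ here. The common ion gives [CO₃²⁻] ≈ 8.59×10⁻² mol/L, and [La³⁺] = 2s.
Ksp = [La³⁺]^2[CO₃²⁻]^3 = (2s)^2(8.59×10⁻²)^3
(2s)^2 = 3.88×10⁻³⁴ / (8.59×10⁻²)^3 = 6.12×10⁻³¹
s = 3.91×10⁻¹⁶ mol/L

3.91×10⁻¹⁶ M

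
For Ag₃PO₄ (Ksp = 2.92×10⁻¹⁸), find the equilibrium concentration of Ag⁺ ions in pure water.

Ag₃PO₄(s) ⇌ 3 Ag⁺(aq) + PO₄³⁻(aq)
Let s be the molar solubility. Then [Ag⁺] = 3s and [PO₄³⁻] = s.
Ksp = [Ag⁺]^3[PO₄³⁻] = (3s)^3 · s = 27s^4 = 2.92×10⁻¹⁸
s = 1.81×10⁻⁵ mol/L
[Ag⁺] = 3s = 5.44×10⁻⁵ mol/L

5.44×10⁻⁵ M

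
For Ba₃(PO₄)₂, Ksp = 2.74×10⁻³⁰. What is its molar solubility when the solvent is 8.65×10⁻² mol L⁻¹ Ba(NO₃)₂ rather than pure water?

3.25×10⁻¹⁴ M

Ba₃(PO₄)₂(s) ⇌ 3 Ba²⁺(aq) + 2 PO₄³⁻(aq)
Let s be the solubility of Ba₃(PO₄)₂ here. The common ion gives [Ba²⁺] ≈ 8.65×10⁻² mol L⁻¹, and [PO₄³⁻] = 2s.
Ksp = [Ba²⁺]^3[PO₄³⁻]^2 = (8.65×10⁻²)^3(2s)^2
(2s)^2 = 2.74×10⁻³⁰ / (8.65×10⁻²)^3 = 4.23×10⁻²⁷
s = 3.25×10⁻¹⁴ mol L⁻¹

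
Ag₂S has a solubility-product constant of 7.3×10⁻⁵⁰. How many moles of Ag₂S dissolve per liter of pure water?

Ag₂S(s) ⇌ 2 Ag⁺(aq) + S²⁻(aq)
Call the molar solubility s, so that [Ag⁺] = 2s and [S²⁻] = s.
Ksp = [Ag⁺]^2[S²⁻] = (2s)^2 · s = 4s^3
4s^3 = 7.3×10⁻⁵⁰  ⇒  s^3 = 1.8×10⁻⁵⁰
s = 2.6×10⁻¹⁷ mol L⁻¹

2.6×10⁻¹⁷ M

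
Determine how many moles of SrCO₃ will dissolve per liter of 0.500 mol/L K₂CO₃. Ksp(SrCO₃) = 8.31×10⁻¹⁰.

1.66×10⁻⁹ M

SrCO₃(s) ⇌ Sr²⁺(aq) + CO₃²⁻(aq)
With CO₃²⁻ already at 0.500 mol/L and s small, take [CO₃²⁻] ≈ 0.500 mol/L and [Sr²⁺] = s.
Ksp = [Sr²⁺][CO₃²⁻] = s(0.500)
s = 8.31×10⁻¹⁰ / (0.500) = 1.66×10⁻⁹
s = 1.66×10⁻⁹ mol/L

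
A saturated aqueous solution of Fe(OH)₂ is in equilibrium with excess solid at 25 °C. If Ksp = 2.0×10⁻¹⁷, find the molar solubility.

Fe(OH)₂(s) ⇌ Fe²⁺(aq) + 2 OH⁻(aq)
For each mole of Fe(OH)₂ that dissolves per liter, [Fe²⁺] = s and [OH⁻] = 2s; let s denote this solubility.
Ksp = [Fe²⁺][OH⁻]^2 = s · (2s)^2 = 4s^3
4s^3 = 2.0×10⁻¹⁷  ⇒  s^3 = 5.0×10⁻¹⁸
Taking the 3rd root, s = 1.7×10⁻⁶ mol L⁻¹.

1.7×10⁻⁶ M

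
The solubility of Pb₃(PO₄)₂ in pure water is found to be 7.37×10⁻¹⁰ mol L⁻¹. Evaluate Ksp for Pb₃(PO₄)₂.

Pb₃(PO₄)₂(s) ⇌ 3 Pb²⁺(aq) + 2 PO₄³⁻(aq)
For each mole of Pb₃(PO₄)₂ that dissolves per liter, [Pb²⁺] = 3s and [PO₄³⁻] = 2s; let s denote this solubility.
Ksp = [Pb²⁺]^3[PO₄³⁻]^2 = (3s)^3 · (2s)^2 = 108s^5
Ksp = 108 × (7.37×10⁻¹⁰)^5 = 2.35×10⁻⁴⁴

Ksp = 2.35×10⁻⁴⁴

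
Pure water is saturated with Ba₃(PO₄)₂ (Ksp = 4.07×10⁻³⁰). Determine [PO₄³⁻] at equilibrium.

1.04×10⁻⁶ M

Ba₃(PO₄)₂(s) ⇌ 3 Ba²⁺(aq) + 2 PO₄³⁻(aq)
For each mole of Ba₃(PO₄)₂ that dissolves per liter, [Ba²⁺] = 3s and [PO₄³⁻] = 2s; let s denote this solubility.
Ksp = [Ba²⁺]^3[PO₄³⁻]^2 = (3s)^3 · (2s)^2 = 108s^5 = 4.07×10⁻³⁰
s = 5.19×10⁻⁷ mol L⁻¹
[PO₄³⁻] = 2s = 1.04×10⁻⁶ mol L⁻¹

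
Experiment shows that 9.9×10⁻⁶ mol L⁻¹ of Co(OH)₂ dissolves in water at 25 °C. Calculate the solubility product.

Co(OH)₂(s) ⇌ Co²⁺(aq) + 2 OH⁻(aq)
Let s be the molar solubility. Then [Co²⁺] = s and [OH⁻] = 2s.
Ksp = [Co²⁺][OH⁻]^2 = s · (2s)^2 = 4s^3
Ksp = 4 × (9.9×10⁻⁶)^3 = 3.9×10⁻¹⁵

Ksp = 3.9×10⁻¹⁵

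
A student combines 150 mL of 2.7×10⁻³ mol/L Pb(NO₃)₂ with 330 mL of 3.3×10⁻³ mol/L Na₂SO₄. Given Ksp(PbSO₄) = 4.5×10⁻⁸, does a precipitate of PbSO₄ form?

Yes

Total volume after mixing = 150 + 330 = 480 mL.
[Pb²⁺] = (2.7×10⁻³)(150)/480 = 8.4×10⁻⁴ mol/L
[SO₄²⁻] = (3.3×10⁻³)(330)/480 = 2.3×10⁻³ mol/L
Q = [Pb²⁺][SO₄²⁻] = 1.9×10⁻⁶
Q = 1.9×10⁻⁶ > Ksp = 4.5×10⁻⁸, so the solution is supersaturated and PbSO₄ precipitates.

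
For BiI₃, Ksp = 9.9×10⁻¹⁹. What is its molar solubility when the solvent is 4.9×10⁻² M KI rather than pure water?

8.4×10⁻¹⁵ M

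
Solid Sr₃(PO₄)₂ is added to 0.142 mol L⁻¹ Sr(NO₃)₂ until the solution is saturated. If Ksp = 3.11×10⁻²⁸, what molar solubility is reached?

Sr₃(PO₄)₂(s) ⇌ 3 Sr²⁺(aq) + 2 PO₄³⁻(aq)
With Sr²⁺ already at 0.142 mol L⁻¹ and s small, take [Sr²⁺] ≈ 0.142 mol L⁻¹ and [PO₄³⁻] = 2s.
Ksp = [Sr²⁺]^3[PO₄³⁻]^2 = (0.142)^3(2s)^2
(2s)^2 = 3.11×10⁻²⁸ / (0.142)^3 = 1.09×10⁻²⁵
s = 1.65×10⁻¹³ mol L⁻¹

1.65×10⁻¹³ M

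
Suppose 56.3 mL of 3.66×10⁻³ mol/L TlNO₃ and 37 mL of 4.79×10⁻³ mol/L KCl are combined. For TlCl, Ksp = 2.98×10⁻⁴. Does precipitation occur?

No

The combined volume is 93.3 mL.
[Tl⁺] = (3.66×10⁻³)(56.3)/93.3 = 2.21×10⁻³ mol/L
[Cl⁻] = (4.79×10⁻³)(37)/93.3 = 1.90×10⁻³ mol/L
Q = [Tl⁺][Cl⁻] = 4.20×10⁻⁶
Since Q (4.20×10⁻⁶) is less than Ksp (2.98×10⁻⁴), no TlCl precipitates.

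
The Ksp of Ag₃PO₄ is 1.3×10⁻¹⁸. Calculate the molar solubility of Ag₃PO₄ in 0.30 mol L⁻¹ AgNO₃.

4.8×10⁻¹⁷ M

Ag₃PO₄(s) ⇌ 3 Ag⁺(aq) + PO₄³⁻(aq)
With Ag⁺ already at 0.30 mol L⁻¹ and s small, take [Ag⁺] ≈ 0.30 mol L⁻¹ and [PO₄³⁻] = s.
Ksp = [Ag⁺]^3[PO₄³⁻] = (0.30)^3s
s = 1.3×10⁻¹⁸ / (0.30)^3 = 4.8×10⁻¹⁷
s = 4.8×10⁻¹⁷ mol L⁻¹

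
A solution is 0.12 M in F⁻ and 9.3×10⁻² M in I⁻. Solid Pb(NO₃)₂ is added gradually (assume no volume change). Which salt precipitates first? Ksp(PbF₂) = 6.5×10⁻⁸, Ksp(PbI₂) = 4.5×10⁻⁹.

The threshold for precipitation is Q = Ksp.
For PbF₂: [Pb²⁺] = (Ksp/[F⁻]^2) = 4.5×10⁻⁶ M
For PbI₂: [Pb²⁺] = (Ksp/[I⁻]^2) = 5.2×10⁻⁷ M
Since PbI₂ needs less Pb²⁺ to reach saturation, it precipitates first.

PbI₂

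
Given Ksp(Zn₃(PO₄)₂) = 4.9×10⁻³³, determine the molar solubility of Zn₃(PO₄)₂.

1.4×10⁻⁷ M

Zn₃(PO₄)₂(s) ⇌ 3 Zn²⁺(aq) + 2 PO₄³⁻(aq)
With molar solubility s: [Zn²⁺] = 3s, [PO₄³⁻] = 2s.
Ksp = [Zn²⁺]^3[PO₄³⁻]^2 = (3s)^3 · (2s)^2 = 108s^5
108s^5 = 4.9×10⁻³³  ⇒  s^5 = 4.5×10⁻³⁵
s = (4.5×10⁻³⁵)^(1/5) = 1.4×10⁻⁷ M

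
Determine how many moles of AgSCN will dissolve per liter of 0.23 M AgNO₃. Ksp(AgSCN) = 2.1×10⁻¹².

9.1×10⁻¹² M

AgSCN(s) ⇌ Ag⁺(aq) + SCN⁻(aq)
With Ag⁺ already at 0.23 M and s small, take [Ag⁺] ≈ 0.23 M and [SCN⁻] = s.
Ksp = [Ag⁺][SCN⁻] = (0.23)s
s = 2.1×10⁻¹² / (0.23) = 9.1×10⁻¹²
s = 9.1×10⁻¹² M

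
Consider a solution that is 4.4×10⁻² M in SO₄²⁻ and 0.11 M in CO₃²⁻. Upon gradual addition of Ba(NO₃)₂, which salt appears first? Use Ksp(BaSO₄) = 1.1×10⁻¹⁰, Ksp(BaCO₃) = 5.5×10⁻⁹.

BaSO₄

A salt starts to precipitate once the ion product Q reaches its Ksp.
For BaSO₄: [Ba²⁺] = (Ksp/[SO₄²⁻]) = 2.5×10⁻⁹ M
For BaCO₃: [Ba²⁺] = (Ksp/[CO₃²⁻]) = 5.0×10⁻⁸ M
The smaller threshold [Ba²⁺] is reached first, so BaSO₄ precipitates first.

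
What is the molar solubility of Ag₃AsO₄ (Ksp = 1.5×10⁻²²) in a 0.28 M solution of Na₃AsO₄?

2.7×10⁻⁸ M

Ag₃AsO₄(s) ⇌ 3 Ag⁺(aq) + AsO₄³⁻(aq)
Let s be the solubility of Ag₃AsO₄ here. The common ion gives [AsO₄³⁻] ≈ 0.28 M, and [Ag⁺] = 3s.
Ksp = [Ag⁺]^3[AsO₄³⁻] = (3s)^3(0.28)
(3s)^3 = 1.5×10⁻²² / (0.28) = 5.4×10⁻²²
s = 2.7×10⁻⁸ M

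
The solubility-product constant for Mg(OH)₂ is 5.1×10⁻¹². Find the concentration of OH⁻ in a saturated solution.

2.2×10⁻⁴ M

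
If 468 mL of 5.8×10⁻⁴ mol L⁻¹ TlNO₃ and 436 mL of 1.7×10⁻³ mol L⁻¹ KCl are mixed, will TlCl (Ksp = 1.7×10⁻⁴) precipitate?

After mixing, V = 468 mL + 436 mL = 904 mL.
[Tl⁺] = (5.8×10⁻⁴)(468)/904 = 3.0×10⁻⁴ mol L⁻¹
[Cl⁻] = (1.7×10⁻³)(436)/904 = 8.2×10⁻⁴ mol L⁻¹
Q = [Tl⁺][Cl⁻] = 2.5×10⁻⁷
Q < Ksp (2.5×10⁻⁷ vs 1.7×10⁻⁴); the solution remains unsaturated and no precipitate forms.

No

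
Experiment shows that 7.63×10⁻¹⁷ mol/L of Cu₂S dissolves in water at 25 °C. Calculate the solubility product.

Ksp = 1.78×10⁻⁴⁸

Cu₂S(s) ⇌ 2 Cu⁺(aq) + S²⁻(aq)
Let s be the molar solubility. Then [Cu⁺] = 2s and [S²⁻] = s.
Ksp = [Cu⁺]^2[S²⁻] = (2s)^2 · s = 4s^3
Ksp = 4 × (7.63×10⁻¹⁷)^3 = 1.78×10⁻⁴⁸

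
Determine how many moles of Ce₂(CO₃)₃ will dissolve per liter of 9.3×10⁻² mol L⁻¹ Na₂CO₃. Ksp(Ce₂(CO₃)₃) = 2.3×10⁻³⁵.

8.5×10⁻¹⁷ M

Ce₂(CO₃)₃(s) ⇌ 2 Ce³⁺(aq) + 3 CO₃²⁻(aq)
The solution already contains CO₃²⁻ at 9.3×10⁻² mol L⁻¹. Let s be the molar solubility of Ce₂(CO₃)₃.
[CO₃²⁻] ≈ 9.3×10⁻² mol L⁻¹ (common ion dominates); [Ce³⁺] = 2s.
Ksp = [Ce³⁺]^2[CO₃²⁻]^3 = (2s)^2(9.3×10⁻²)^3
(2s)^2 = 2.3×10⁻³⁵ / (9.3×10⁻²)^3 = 2.9×10⁻³²
s = 8.5×10⁻¹⁷ mol L⁻¹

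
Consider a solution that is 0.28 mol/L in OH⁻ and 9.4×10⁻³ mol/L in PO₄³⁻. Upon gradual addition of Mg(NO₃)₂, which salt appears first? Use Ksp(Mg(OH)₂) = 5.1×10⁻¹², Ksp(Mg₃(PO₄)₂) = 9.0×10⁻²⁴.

Mg(OH)₂

A salt starts to precipitate once the ion product Q reaches its Ksp.
For Mg(OH)₂: [Mg²⁺] = (Ksp/[OH⁻]^2) = 6.5×10⁻¹¹ mol/L
For Mg₃(PO₄)₂: [Mg²⁺] = (Ksp/[PO₄³⁻]^2)^(1/3) = 4.7×10⁻⁷ mol/L
Since Mg(OH)₂ needs less Mg²⁺ to reach saturation, it precipitates first.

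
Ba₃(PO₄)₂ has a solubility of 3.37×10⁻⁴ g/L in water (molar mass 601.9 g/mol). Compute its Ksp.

Ksp = 5.94×10⁻³⁰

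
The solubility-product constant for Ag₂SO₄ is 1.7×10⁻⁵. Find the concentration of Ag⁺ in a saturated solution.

3.2×10⁻² M

Ag₂SO₄(s) ⇌ 2 Ag⁺(aq) + SO₄²⁻(aq)
With molar solubility s: [Ag⁺] = 2s, [SO₄²⁻] = s.
Ksp = [Ag⁺]^2[SO₄²⁻] = (2s)^2 · s = 4s^3 = 1.7×10⁻⁵
s = 1.6×10⁻² mol/L
[Ag⁺] = 2s = 3.2×10⁻² mol/L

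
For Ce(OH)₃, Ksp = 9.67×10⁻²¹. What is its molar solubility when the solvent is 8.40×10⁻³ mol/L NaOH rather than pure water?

1.63×10⁻¹⁴ M

Ce(OH)₃(s) ⇌ Ce³⁺(aq) + 3 OH⁻(aq)
OH⁻ is already present at 8.40×10⁻³ mol/L. If s mol/L of Ce(OH)₃ dissolves, [Ce³⁺] = s while [OH⁻] ≈ 8.40×10⁻³ mol/L.
Ksp = [Ce³⁺][OH⁻]^3 = s(8.40×10⁻³)^3
s = 9.67×10⁻²¹ / (8.40×10⁻³)^3 = 1.63×10⁻¹⁴
s = 1.63×10⁻¹⁴ mol/L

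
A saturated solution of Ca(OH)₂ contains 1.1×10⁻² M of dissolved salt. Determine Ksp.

Ksp = 5.3×10⁻⁶

Ca(OH)₂(s) ⇌ Ca²⁺(aq) + 2 OH⁻(aq)
For each mole of Ca(OH)₂ that dissolves per liter, [Ca²⁺] = s and [OH⁻] = 2s; let s denote this solubility.
Ksp = [Ca²⁺][OH⁻]^2 = s · (2s)^2 = 4s^3
Ksp = 4 × (1.1×10⁻²)^3 = 5.3×10⁻⁶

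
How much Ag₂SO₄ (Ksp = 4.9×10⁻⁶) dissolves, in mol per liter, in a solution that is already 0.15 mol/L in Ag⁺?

2.2×10⁻⁴ M

Ag₂SO₄(s) ⇌ 2 Ag⁺(aq) + SO₄²⁻(aq)
Let s be the solubility of Ag₂SO₄ here. The common ion gives [Ag⁺] ≈ 0.15 mol/L, and [SO₄²⁻] = s.
Ksp = [Ag⁺]^2[SO₄²⁻] = (0.15)^2s
s = 4.9×10⁻⁶ / (0.15)^2 = 2.2×10⁻⁴
s = 2.2×10⁻⁴ mol/L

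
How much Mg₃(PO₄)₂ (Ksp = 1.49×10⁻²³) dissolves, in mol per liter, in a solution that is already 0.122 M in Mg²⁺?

4.53×10⁻¹¹ M

Mg₃(PO₄)₂(s) ⇌ 3 Mg²⁺(aq) + 2 PO₄³⁻(aq)
Mg²⁺ is already present at 0.122 M. If s mol/L of Mg₃(PO₄)₂ dissolves, [PO₄³⁻] = 2s while [Mg²⁺] ≈ 0.122 M.
Ksp = [Mg²⁺]^3[PO₄³⁻]^2 = (0.122)^3(2s)^2
(2s)^2 = 1.49×10⁻²³ / (0.122)^3 = 8.21×10⁻²¹
s = 4.53×10⁻¹¹ M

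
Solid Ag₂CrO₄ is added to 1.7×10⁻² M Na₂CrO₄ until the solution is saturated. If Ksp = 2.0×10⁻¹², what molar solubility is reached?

5.4×10⁻⁶ M

Ag₂CrO₄(s) ⇌ 2 Ag⁺(aq) + CrO₄²⁻(aq)
Let s be the solubility of Ag₂CrO₄ here. The common ion gives [CrO₄²⁻] ≈ 1.7×10⁻² M, and [Ag⁺] = 2s.
Ksp = [Ag⁺]^2[CrO₄²⁻] = (2s)^2(1.7×10⁻²)
(2s)^2 = 2.0×10⁻¹² / (1.7×10⁻²) = 1.2×10⁻¹⁰
s = 5.4×10⁻⁶ M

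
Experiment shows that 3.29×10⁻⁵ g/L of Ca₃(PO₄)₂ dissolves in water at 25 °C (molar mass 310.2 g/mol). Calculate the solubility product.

Ksp = 1.45×10⁻³³

Convert to molarity: s = 3.29×10⁻⁵ / 310.2 = 1.0606×10⁻⁷ mol/L
Ca₃(PO₄)₂(s) ⇌ 3 Ca²⁺(aq) + 2 PO₄³⁻(aq)
For each mole of Ca₃(PO₄)₂ that dissolves per liter, [Ca²⁺] = 3s and [PO₄³⁻] = 2s; let s denote this solubility.
Ksp = [Ca²⁺]^3[PO₄³⁻]^2 = (3s)^3 · (2s)^2 = 108s^5
Ksp = 108 × (1.0606×10⁻⁷)^5 = 1.45×10⁻³³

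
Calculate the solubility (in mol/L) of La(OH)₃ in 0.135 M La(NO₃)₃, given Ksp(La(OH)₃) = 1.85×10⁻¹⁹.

3.70×10⁻⁷ M

La(OH)₃(s) ⇌ La³⁺(aq) + 3 OH⁻(aq)
Let s be the solubility of La(OH)₃ here. The common ion gives [La³⁺] ≈ 0.135 M, and [OH⁻] = 3s.
Ksp = [La³⁺][OH⁻]^3 = (0.135)(3s)^3
(3s)^3 = 1.85×10⁻¹⁹ / (0.135) = 1.37×10⁻¹⁸
s = 3.70×10⁻⁷ M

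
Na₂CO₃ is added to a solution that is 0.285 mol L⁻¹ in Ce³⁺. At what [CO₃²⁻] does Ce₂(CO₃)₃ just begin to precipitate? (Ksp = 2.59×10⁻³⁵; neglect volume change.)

The threshold for precipitation is Q = Ksp.
Ce₂(CO₃)₃(s) ⇌ 2 Ce³⁺(aq) + 3 CO₃²⁻(aq)
Ksp = [Ce³⁺]^2[CO₃²⁻]^3 = [CO₃²⁻]^3(0.285)^2
[CO₃²⁻]^3 = 2.59×10⁻³⁵ / (0.285)^2 = 3.19×10⁻³⁴
[CO₃²⁻] = 6.83×10⁻¹² mol L⁻¹

6.83×10⁻¹² M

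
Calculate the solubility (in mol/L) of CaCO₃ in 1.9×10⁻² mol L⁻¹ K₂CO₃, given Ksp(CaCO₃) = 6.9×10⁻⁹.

3.6×10⁻⁷ M

CaCO₃(s) ⇌ Ca²⁺(aq) + CO₃²⁻(aq)
With CO₃²⁻ already at 1.9×10⁻² mol L⁻¹ and s small, take [CO₃²⁻] ≈ 1.9×10⁻² mol L⁻¹ and [Ca²⁺] = s.
Ksp = [Ca²⁺][CO₃²⁻] = s(1.9×10⁻²)
s = 6.9×10⁻⁹ / (1.9×10⁻²) = 3.6×10⁻⁷
s = 3.6×10⁻⁷ mol L⁻¹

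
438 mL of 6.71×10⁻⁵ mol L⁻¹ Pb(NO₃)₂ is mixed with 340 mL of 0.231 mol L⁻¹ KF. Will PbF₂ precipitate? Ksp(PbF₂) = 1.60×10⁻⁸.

Total volume after mixing = 438 + 340 = 778 mL.
[Pb²⁺] = (6.71×10⁻⁵)(438)/778 = 3.78×10⁻⁵ mol L⁻¹
[F⁻] = (0.231)(340)/778 = 0.101 mol L⁻¹
Q = [Pb²⁺][F⁻]^2 = 3.85×10⁻⁷
Since Q (3.85×10⁻⁷) exceeds Ksp (1.60×10⁻⁸), PbF₂ will precipitate.

Yes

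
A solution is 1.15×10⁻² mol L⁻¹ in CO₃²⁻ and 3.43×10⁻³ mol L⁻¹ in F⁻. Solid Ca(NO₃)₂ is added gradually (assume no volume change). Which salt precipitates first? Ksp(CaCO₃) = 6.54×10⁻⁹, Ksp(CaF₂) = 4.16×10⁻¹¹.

Each salt precipitates once Q = Ksp for that salt.
For CaCO₃: [Ca²⁺] = (Ksp/[CO₃²⁻]) = 5.69×10⁻⁷ mol L⁻¹
For CaF₂: [Ca²⁺] = (Ksp/[F⁻]^2) = 3.54×10⁻⁶ mol L⁻¹
The smaller threshold [Ca²⁺] is reached first, so CaCO₃ precipitates first.

CaCO₃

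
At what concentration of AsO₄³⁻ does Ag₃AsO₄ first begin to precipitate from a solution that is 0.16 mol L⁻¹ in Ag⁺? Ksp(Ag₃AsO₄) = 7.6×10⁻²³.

1.9×10⁻²⁰ M

A salt starts to precipitate once the ion product Q reaches its Ksp.
Ag₃AsO₄(s) ⇌ 3 Ag⁺(aq) + AsO₄³⁻(aq)
Ksp = [Ag⁺]^3[AsO₄³⁻] = [AsO₄³⁻](0.16)^3
[AsO₄³⁻] = 7.6×10⁻²³ / (0.16)^3 = 1.9×10⁻²⁰
[AsO₄³⁻] = 1.9×10⁻²⁰ mol L⁻¹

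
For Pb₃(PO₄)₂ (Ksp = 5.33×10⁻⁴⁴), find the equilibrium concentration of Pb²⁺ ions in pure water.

Pb₃(PO₄)₂(s) ⇌ 3 Pb²⁺(aq) + 2 PO₄³⁻(aq)
If s mol/L of Pb₃(PO₄)₂ dissolves, [Pb²⁺] = 3s and [PO₄³⁻] = 2s.
Ksp = [Pb²⁺]^3[PO₄³⁻]^2 = (3s)^3 · (2s)^2 = 108s^5 = 5.33×10⁻⁴⁴
s = 8.68×10⁻¹⁰ M
[Pb²⁺] = 3s = 2.60×10⁻⁹ M

2.60×10⁻⁹ M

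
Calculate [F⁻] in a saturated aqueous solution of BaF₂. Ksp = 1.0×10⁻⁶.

BaF₂(s) ⇌ Ba²⁺(aq) + 2 F⁻(aq)
Call the molar solubility s, so that [Ba²⁺] = s and [F⁻] = 2s.
Ksp = [Ba²⁺][F⁻]^2 = s · (2s)^2 = 4s^3 = 1.0×10⁻⁶
s = 6.3×10⁻³ mol L⁻¹
[F⁻] = 2s = 1.3×10⁻² mol L⁻¹

1.3×10⁻² M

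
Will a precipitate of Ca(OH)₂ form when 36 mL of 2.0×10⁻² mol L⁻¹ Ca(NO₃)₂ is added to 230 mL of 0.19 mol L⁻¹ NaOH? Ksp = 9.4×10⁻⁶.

Yes

After mixing, V = 36 mL + 230 mL = 266 mL.
[Ca²⁺] = (2.0×10⁻²)(36)/266 = 2.7×10⁻³ mol L⁻¹
[OH⁻] = (0.19)(230)/266 = 0.16 mol L⁻¹
Q = [Ca²⁺][OH⁻]^2 = 7.3×10⁻⁵
Q = 7.3×10⁻⁵ > Ksp = 9.4×10⁻⁶, so the solution is supersaturated and Ca(OH)₂ precipitates.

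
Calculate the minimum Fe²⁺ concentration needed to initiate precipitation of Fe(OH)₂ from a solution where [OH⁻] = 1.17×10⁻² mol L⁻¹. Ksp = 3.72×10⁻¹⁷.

2.72×10⁻¹³ M

Precipitation of each salt begins when its ion product equals Ksp.
Fe(OH)₂(s) ⇌ Fe²⁺(aq) + 2 OH⁻(aq)
Ksp = [Fe²⁺][OH⁻]^2 = [Fe²⁺](1.17×10⁻²)^2
[Fe²⁺] = 3.72×10⁻¹⁷ / (1.17×10⁻²)^2 = 2.72×10⁻¹³
[Fe²⁺] = 2.72×10⁻¹³ mol L⁻¹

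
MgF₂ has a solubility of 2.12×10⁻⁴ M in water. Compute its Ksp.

Ksp = 3.81×10⁻¹¹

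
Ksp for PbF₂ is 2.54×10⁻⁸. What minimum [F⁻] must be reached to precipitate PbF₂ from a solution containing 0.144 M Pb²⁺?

4.20×10⁻⁴ M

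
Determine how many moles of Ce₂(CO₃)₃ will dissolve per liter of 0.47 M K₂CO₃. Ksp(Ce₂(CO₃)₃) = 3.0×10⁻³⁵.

Ce₂(CO₃)₃(s) ⇌ 2 Ce³⁺(aq) + 3 CO₃²⁻(aq)
CO₃²⁻ is already present at 0.47 M. If s mol/L of Ce₂(CO₃)₃ dissolves, [Ce³⁺] = 2s while [CO₃²⁻] ≈ 0.47 M.
Ksp = [Ce³⁺]^2[CO₃²⁻]^3 = (2s)^2(0.47)^3
(2s)^2 = 3.0×10⁻³⁵ / (0.47)^3 = 2.9×10⁻³⁴
s = 8.5×10⁻¹⁸ M

8.5×10⁻¹⁸ M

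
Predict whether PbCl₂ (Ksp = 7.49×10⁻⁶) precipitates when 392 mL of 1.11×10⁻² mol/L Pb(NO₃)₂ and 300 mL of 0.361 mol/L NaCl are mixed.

Yes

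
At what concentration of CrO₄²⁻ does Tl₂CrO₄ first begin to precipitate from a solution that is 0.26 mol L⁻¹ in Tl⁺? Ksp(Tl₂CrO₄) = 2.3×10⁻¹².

3.4×10⁻¹¹ M

Each salt precipitates once Q = Ksp for that salt.
Tl₂CrO₄(s) ⇌ 2 Tl⁺(aq) + CrO₄²⁻(aq)
Ksp = [Tl⁺]^2[CrO₄²⁻] = [CrO₄²⁻](0.26)^2
[CrO₄²⁻] = 2.3×10⁻¹² / (0.26)^2 = 3.4×10⁻¹¹
[CrO₄²⁻] = 3.4×10⁻¹¹ mol L⁻¹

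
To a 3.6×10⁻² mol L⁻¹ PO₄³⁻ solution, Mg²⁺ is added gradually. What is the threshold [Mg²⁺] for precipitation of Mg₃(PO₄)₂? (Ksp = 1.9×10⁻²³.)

2.4×10⁻⁷ M

Precipitation begins when Q = Ksp.
Mg₃(PO₄)₂(s) ⇌ 3 Mg²⁺(aq) + 2 PO₄³⁻(aq)
Ksp = [Mg²⁺]^3[PO₄³⁻]^2 = [Mg²⁺]^3(3.6×10⁻²)^2
[Mg²⁺]^3 = 1.9×10⁻²³ / (3.6×10⁻²)^2 = 1.5×10⁻²⁰
[Mg²⁺] = 2.4×10⁻⁷ mol L⁻¹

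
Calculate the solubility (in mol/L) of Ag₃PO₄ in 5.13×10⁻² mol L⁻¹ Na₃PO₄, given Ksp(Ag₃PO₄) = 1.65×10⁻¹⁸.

Ag₃PO₄(s) ⇌ 3 Ag⁺(aq) + PO₄³⁻(aq)
PO₄³⁻ is already present at 5.13×10⁻² mol L⁻¹. If s mol/L of Ag₃PO₄ dissolves, [Ag⁺] = 3s while [PO₄³⁻] ≈ 5.13×10⁻² mol L⁻¹.
Ksp = [Ag⁺]^3[PO₄³⁻] = (3s)^3(5.13×10⁻²)
(3s)^3 = 1.65×10⁻¹⁸ / (5.13×10⁻²) = 3.22×10⁻¹⁷
s = 1.06×10⁻⁶ mol L⁻¹

1.06×10⁻⁶ M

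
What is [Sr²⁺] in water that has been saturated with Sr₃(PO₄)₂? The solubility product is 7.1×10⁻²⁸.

Sr₃(PO₄)₂(s) ⇌ 3 Sr²⁺(aq) + 2 PO₄³⁻(aq)
Let s be the molar solubility. Then [Sr²⁺] = 3s and [PO₄³⁻] = 2s.
Ksp = [Sr²⁺]^3[PO₄³⁻]^2 = (3s)^3 · (2s)^2 = 108s^5 = 7.1×10⁻²⁸
s = 1.5×10⁻⁶ mol L⁻¹
[Sr²⁺] = 3s = 4.4×10⁻⁶ mol L⁻¹

4.4×10⁻⁶ M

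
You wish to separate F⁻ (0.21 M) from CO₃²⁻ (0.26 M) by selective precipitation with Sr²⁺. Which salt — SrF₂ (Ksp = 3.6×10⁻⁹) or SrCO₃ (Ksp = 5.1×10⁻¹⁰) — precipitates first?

SrCO₃

A salt starts to precipitate once the ion product Q reaches its Ksp.
For SrF₂: [Sr²⁺] = (Ksp/[F⁻]^2) = 8.2×10⁻⁸ M
For SrCO₃: [Sr²⁺] = (Ksp/[CO₃²⁻]) = 2.0×10⁻⁹ M
SrCO₃ requires the lower [Sr²⁺], so it precipitates first.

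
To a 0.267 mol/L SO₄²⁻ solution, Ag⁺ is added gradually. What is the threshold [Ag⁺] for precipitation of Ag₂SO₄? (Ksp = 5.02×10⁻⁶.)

A salt starts to precipitate once the ion product Q reaches its Ksp.
Ag₂SO₄(s) ⇌ 2 Ag⁺(aq) + SO₄²⁻(aq)
Ksp = [Ag⁺]^2[SO₄²⁻] = [Ag⁺]^2(0.267)
[Ag⁺]^2 = 5.02×10⁻⁶ / (0.267) = 1.88×10⁻⁵
[Ag⁺] = 4.34×10⁻³ mol/L

4.34×10⁻³ M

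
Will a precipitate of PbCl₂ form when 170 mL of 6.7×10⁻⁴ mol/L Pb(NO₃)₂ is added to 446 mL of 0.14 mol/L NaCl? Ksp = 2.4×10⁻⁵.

Total volume after mixing = 170 + 446 = 616 mL.
[Pb²⁺] = (6.7×10⁻⁴)(170)/616 = 1.8×10⁻⁴ mol/L
[Cl⁻] = (0.14)(446)/616 = 0.10 mol/L
Q = [Pb²⁺][Cl⁻]^2 = 1.9×10⁻⁶
Since Q (1.9×10⁻⁶) is less than Ksp (2.4×10⁻⁵), no PbCl₂ precipitates.

No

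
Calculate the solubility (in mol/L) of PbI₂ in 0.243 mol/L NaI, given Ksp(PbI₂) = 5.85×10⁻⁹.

9.91×10⁻⁸ M

PbI₂(s) ⇌ Pb²⁺(aq) + 2 I⁻(aq)
The solution already contains I⁻ at 0.243 mol/L. Let s be the molar solubility of PbI₂.
[I⁻] ≈ 0.243 mol/L (common ion dominates); [Pb²⁺] = s.
Ksp = [Pb²⁺][I⁻]^2 = s(0.243)^2
s = 5.85×10⁻⁹ / (0.243)^2 = 9.91×10⁻⁸
s = 9.91×10⁻⁸ mol/L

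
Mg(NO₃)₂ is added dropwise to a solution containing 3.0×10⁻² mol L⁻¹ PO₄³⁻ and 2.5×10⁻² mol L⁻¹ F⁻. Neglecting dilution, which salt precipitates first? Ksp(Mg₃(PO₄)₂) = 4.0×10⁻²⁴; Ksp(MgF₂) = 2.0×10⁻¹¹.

MgF₂

Precipitation begins when Q = Ksp.
For Mg₃(PO₄)₂: [Mg²⁺] = (Ksp/[PO₄³⁻]^2)^(1/3) = 1.6×10⁻⁷ mol L⁻¹
For MgF₂: [Mg²⁺] = (Ksp/[F⁻]^2) = 3.2×10⁻⁸ mol L⁻¹
Since MgF₂ needs less Mg²⁺ to reach saturation, it precipitates first.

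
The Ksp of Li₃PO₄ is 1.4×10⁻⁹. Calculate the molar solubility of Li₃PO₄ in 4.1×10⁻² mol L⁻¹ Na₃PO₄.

Li₃PO₄(s) ⇌ 3 Li⁺(aq) + PO₄³⁻(aq)
PO₄³⁻ is already present at 4.1×10⁻² mol L⁻¹. If s mol/L of Li₃PO₄ dissolves, [Li⁺] = 3s while [PO₄³⁻] ≈ 4.1×10⁻² mol L⁻¹.
Ksp = [Li⁺]^3[PO₄³⁻] = (3s)^3(4.1×10⁻²)
(3s)^3 = 1.4×10⁻⁹ / (4.1×10⁻²) = 3.4×10⁻⁸
s = 1.1×10⁻³ mol L⁻¹

1.1×10⁻³ M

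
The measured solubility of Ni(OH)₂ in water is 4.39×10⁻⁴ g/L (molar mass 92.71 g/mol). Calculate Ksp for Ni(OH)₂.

Ksp = 4.25×10⁻¹⁶

Convert to molarity: s = 4.39×10⁻⁴ / 92.71 = 4.7352×10⁻⁶ mol/L
Ni(OH)₂(s) ⇌ Ni²⁺(aq) + 2 OH⁻(aq)
If s mol/L of Ni(OH)₂ dissolves, [Ni²⁺] = s and [OH⁻] = 2s.
Ksp = [Ni²⁺][OH⁻]^2 = s · (2s)^2 = 4s^3
Ksp = 4 × (4.7352×10⁻⁶)^3 = 4.25×10⁻¹⁶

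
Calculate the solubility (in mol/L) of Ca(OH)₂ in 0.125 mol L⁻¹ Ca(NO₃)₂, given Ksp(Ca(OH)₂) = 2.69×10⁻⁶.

2.32×10⁻³ M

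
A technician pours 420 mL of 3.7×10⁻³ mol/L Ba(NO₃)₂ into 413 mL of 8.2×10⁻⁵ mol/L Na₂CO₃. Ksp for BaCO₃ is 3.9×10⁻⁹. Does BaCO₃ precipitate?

Yes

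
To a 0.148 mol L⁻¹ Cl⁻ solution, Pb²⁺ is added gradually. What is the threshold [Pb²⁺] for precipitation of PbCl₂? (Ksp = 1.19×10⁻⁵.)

5.43×10⁻⁴ M

Precipitation of each salt begins when its ion product equals Ksp.
PbCl₂(s) ⇌ Pb²⁺(aq) + 2 Cl⁻(aq)
Ksp = [Pb²⁺][Cl⁻]^2 = [Pb²⁺](0.148)^2
[Pb²⁺] = 1.19×10⁻⁵ / (0.148)^2 = 5.43×10⁻⁴
[Pb²⁺] = 5.43×10⁻⁴ mol L⁻¹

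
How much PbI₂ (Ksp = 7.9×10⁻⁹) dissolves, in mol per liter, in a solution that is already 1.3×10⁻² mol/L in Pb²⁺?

3.9×10⁻⁴ M

PbI₂(s) ⇌ Pb²⁺(aq) + 2 I⁻(aq)
Pb²⁺ is already present at 1.3×10⁻² mol/L. If s mol/L of PbI₂ dissolves, [I⁻] = 2s while [Pb²⁺] ≈ 1.3×10⁻² mol/L.
Ksp = [Pb²⁺][I⁻]^2 = (1.3×10⁻²)(2s)^2
(2s)^2 = 7.9×10⁻⁹ / (1.3×10⁻²) = 6.1×10⁻⁷
s = 3.9×10⁻⁴ mol/L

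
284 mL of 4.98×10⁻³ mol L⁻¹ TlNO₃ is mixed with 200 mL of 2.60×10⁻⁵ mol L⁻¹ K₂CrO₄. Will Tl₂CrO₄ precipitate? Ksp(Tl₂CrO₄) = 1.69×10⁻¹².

Yes

Total volume after mixing = 284 + 200 = 484 mL.
[Tl⁺] = (4.98×10⁻³)(284)/484 = 2.92×10⁻³ mol L⁻¹
[CrO₄²⁻] = (2.60×10⁻⁵)(200)/484 = 1.07×10⁻⁵ mol L⁻¹
Q = [Tl⁺]^2[CrO₄²⁻] = 9.17×10⁻¹¹
Q = 9.17×10⁻¹¹ > Ksp = 1.69×10⁻¹², so the solution is supersaturated and Tl₂CrO₄ precipitates.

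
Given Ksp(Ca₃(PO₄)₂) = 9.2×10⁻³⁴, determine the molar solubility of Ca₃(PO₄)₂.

Ca₃(PO₄)₂(s) ⇌ 3 Ca²⁺(aq) + 2 PO₄³⁻(aq)
With molar solubility s: [Ca²⁺] = 3s, [PO₄³⁻] = 2s.
Ksp = [Ca²⁺]^3[PO₄³⁻]^2 = (3s)^3 · (2s)^2 = 108s^5
108s^5 = 9.2×10⁻³⁴  ⇒  s^5 = 8.5×10⁻³⁶
Taking the 5th root, s = 9.7×10⁻⁸ M.

9.7×10⁻⁸ M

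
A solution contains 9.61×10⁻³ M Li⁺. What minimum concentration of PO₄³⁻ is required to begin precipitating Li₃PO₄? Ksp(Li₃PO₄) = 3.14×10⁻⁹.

3.54×10⁻³ M

Precipitation of each salt begins when its ion product equals Ksp.
Li₃PO₄(s) ⇌ 3 Li⁺(aq) + PO₄³⁻(aq)
Ksp = [Li⁺]^3[PO₄³⁻] = [PO₄³⁻](9.61×10⁻³)^3
[PO₄³⁻] = 3.14×10⁻⁹ / (9.61×10⁻³)^3 = 3.54×10⁻³
[PO₄³⁻] = 3.54×10⁻³ M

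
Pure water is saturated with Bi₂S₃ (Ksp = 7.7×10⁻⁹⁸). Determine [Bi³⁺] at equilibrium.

3.0×10⁻²⁰ M

Bi₂S₃(s) ⇌ 2 Bi³⁺(aq) + 3 S²⁻(aq)
If s mol/L of Bi₂S₃ dissolves, [Bi³⁺] = 2s and [S²⁻] = 3s.
Ksp = [Bi³⁺]^2[S²⁻]^3 = (2s)^2 · (3s)^3 = 108s^5 = 7.7×10⁻⁹⁸
s = 1.5×10⁻²⁰ M
[Bi³⁺] = 2s = 3.0×10⁻²⁰ M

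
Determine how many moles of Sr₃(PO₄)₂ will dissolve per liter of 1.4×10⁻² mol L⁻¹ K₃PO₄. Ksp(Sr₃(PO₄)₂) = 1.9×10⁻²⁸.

Sr₃(PO₄)₂(s) ⇌ 3 Sr²⁺(aq) + 2 PO₄³⁻(aq)
PO₄³⁻ is already present at 1.4×10⁻² mol L⁻¹. If s mol/L of Sr₃(PO₄)₂ dissolves, [Sr²⁺] = 3s while [PO₄³⁻] ≈ 1.4×10⁻² mol L⁻¹.
Ksp = [Sr²⁺]^3[PO₄³⁻]^2 = (3s)^3(1.4×10⁻²)^2
(3s)^3 = 1.9×10⁻²⁸ / (1.4×10⁻²)^2 = 9.7×10⁻²⁵
s = 3.3×10⁻⁹ mol L⁻¹

3.3×10⁻⁹ M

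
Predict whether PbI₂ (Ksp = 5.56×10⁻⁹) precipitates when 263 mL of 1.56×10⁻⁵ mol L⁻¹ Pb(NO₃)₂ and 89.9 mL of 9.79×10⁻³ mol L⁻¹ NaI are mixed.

No

Total volume after mixing = 263 + 89.9 = 352.9 mL.
[Pb²⁺] = (1.56×10⁻⁵)(263)/352.9 = 1.16×10⁻⁵ mol L⁻¹
[I⁻] = (9.79×10⁻³)(89.9)/352.9 = 2.49×10⁻³ mol L⁻¹
Q = [Pb²⁺][I⁻]^2 = 7.23×10⁻¹¹
Q < Ksp (7.23×10⁻¹¹ vs 5.56×10⁻⁹); the solution remains unsaturated and no precipitate forms.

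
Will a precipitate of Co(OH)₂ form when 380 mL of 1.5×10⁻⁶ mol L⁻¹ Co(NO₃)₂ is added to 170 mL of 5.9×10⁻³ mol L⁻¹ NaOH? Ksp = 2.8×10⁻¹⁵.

Yes

After mixing, V = 380 mL + 170 mL = 550 mL.
[Co²⁺] = (1.5×10⁻⁶)(380)/550 = 1.0×10⁻⁶ mol L⁻¹
[OH⁻] = (5.9×10⁻³)(170)/550 = 1.8×10⁻³ mol L⁻¹
Q = [Co²⁺][OH⁻]^2 = 3.4×10⁻¹²
Because Q > Ksp (3.4×10⁻¹² vs 2.8×10⁻¹⁵), a precipitate of Co(OH)₂ forms.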